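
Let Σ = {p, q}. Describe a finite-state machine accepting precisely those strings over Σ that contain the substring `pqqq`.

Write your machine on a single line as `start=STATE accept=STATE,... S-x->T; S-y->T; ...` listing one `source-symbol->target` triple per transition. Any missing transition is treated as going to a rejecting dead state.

start=A; accept=E; A-p->B; A-q->A; B-p->B; B-q->C; C-p->B; C-q->D; D-p->B; D-q->E; E-p->E; E-q->E

Track how much of `pqqq` has been matched so far: state A is no progress, E is the absorbing accept state reached once `pqqq` has occurred. Intermediate states record partial matches; on a mismatch, fall back to the longest reusable overlap.
5 states suffice.
       p  q 
>  A   B  A 
   B   B  C 
   C   B  D 
   D   B  E 
 * E   E  E 
(> = start, * = accepting)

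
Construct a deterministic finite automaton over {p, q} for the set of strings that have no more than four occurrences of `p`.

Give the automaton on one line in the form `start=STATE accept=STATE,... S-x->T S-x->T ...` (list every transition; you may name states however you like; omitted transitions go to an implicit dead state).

Count `p`s, saturating at 5: states S0 through S4 mean 0 through 4 `p`s seen; S5 means more than 4. Each `p` increments (capped at S5); other symbols loop. Accept from {S0, S1, S2, S3, S4}.
6 states suffice.
        p   q  
>* S0   S1  S0 
 * S1   S2  S1 
 * S2   S3  S2 
 * S3   S4  S3 
 * S4   S5  S4 
   S5   S5  S5 
(> = start, * = accepting)

start=S0 accept=S0,S1,S2,S3,S4 S0-p->S1 S0-q->S0 S1-p->S2 S1-q->S1 S2-p->S3 S2-q->S2 S3-p->S4 S3-q->S3 S4-p->S5 S4-q->S4 S5-p->S5 S5-q->S5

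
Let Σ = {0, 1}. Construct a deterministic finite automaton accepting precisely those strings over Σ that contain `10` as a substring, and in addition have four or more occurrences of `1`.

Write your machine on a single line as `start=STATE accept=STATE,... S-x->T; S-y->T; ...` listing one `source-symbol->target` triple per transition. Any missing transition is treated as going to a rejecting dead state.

start=q0; accept=q8; q0-0->q0; q0-1->q1; q1-0->q2; q1-1->q3; q2-0->q2; q2-1->q4; q3-0->q4; q3-1->q5; q4-0->q4; q4-1->q6; q5-0->q6; q5-1->q7; q6-0->q6; q6-1->q8; q7-0->q8; q7-1->q7; q8-0->q8; q8-1->q8

Handle the two conditions separately and then intersect. The first has 3 states tracking whether and how much of `10` has been seen; the second has 6 states tracking the count of `1`s, saturating at 5. A product state is a pair (one from each), accepting exactly when both do. Equivalent product states are then merged.
9 states suffice.
        0   1  
>  q0   q0  q1 
   q1   q2  q3 
   q2   q2  q4 
   q3   q4  q5 
   q4   q4  q6 
   q5   q6  q7 
   q6   q6  q8 
   q7   q8  q7 
 * q8   q8  q8 
(> = start, * = accepting)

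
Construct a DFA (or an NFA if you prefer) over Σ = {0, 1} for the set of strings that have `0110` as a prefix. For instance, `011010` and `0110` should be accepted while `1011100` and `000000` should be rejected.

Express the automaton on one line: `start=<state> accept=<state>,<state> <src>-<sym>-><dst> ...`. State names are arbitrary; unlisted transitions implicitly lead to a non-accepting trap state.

start=q0 accept=q4 q0-0->q1 q0-1->q5 q1-0->q5 q1-1->q2 q2-0->q5 q2-1->q3 q3-0->q4 q3-1->q5 q4-0->q4 q4-1->q4 q5-0->q5 q5-1->q5

Check the first 4 symbols one by one: q0 through q3 record how many have matched `0110` so far; any wrong symbol goes to the dead state q5. After all 4 match we enter the accepting sink q4.
A 6-state machine:
        0   1  
>  q0   q1  q5 
   q1   q5  q2 
   q2   q5  q3 
   q3   q4  q5 
 * q4   q4  q4 
   q5   q5  q5 
(> = start, * = accepting)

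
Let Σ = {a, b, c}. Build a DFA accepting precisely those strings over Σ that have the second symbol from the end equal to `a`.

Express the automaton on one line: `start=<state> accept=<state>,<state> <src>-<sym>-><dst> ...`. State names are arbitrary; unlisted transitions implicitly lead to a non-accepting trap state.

A DFA must remember the last 2 symbols (since which symbol is second-to-last isn't known until the input ends). Use one state per possible window of the last ≤2 symbols; accept from those whose window starts with `a`.
          a    b    c  
>  S0     S1   S2   S3 
   S1     S4   S5   S6 
   S2     S7   S8   S9 
   S3    S10  S11  S12 
 * S4     S4   S5   S6 
 * S5     S7   S8   S9 
 * S6    S10  S11  S12 
   S7     S4   S5   S6 
   S8     S7   S8   S9 
   S9    S10  S11  S12 
   S10    S4   S5   S6 
   S11    S7   S8   S9 
   S12   S10  S11  S12 
(> = start, * = accepting)

start=S0 accept=S4,S5,S6 S0-a->S1 S0-b->S2 S0-c->S3 S1-a->S4 S1-b->S5 S1-c->S6 S2-a->S7 S2-b->S8 S2-c->S9 S3-a->S10 S3-b->S11 S3-c->S12 S4-a->S4 S4-b->S5 S4-c->S6 S5-a->S7 S5-b->S8 S5-c->S9 S6-a->S10 S6-b->S11 S6-c->S12 S7-a->S4 S7-b->S5 S7-c->S6 S8-a->S7 S8-b->S8 S8-c->S9 S9-a->S10 S9-b->S11 S9-c->S12 S10-a->S4 S10-b->S5 S10-c->S6 S11-a->S7 S11-b->S8 S11-c->S9 S12-a->S10 S12-b->S11 S12-c->S12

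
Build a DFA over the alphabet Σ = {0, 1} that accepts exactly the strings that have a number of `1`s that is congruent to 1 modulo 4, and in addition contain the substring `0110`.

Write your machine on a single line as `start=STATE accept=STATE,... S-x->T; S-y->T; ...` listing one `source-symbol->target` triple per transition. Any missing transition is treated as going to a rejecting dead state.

start=s0; accept=s19; s0-0->s1; s0-1->s2; s1-0->s1; s1-1->s3; s2-0->s4; s2-1->s5; s3-0->s4; s3-1->s6; s4-0->s4; s4-1->s7; s5-0->s8; s5-1->s9; s6-0->s10; s6-1->s9; s7-0->s8; s7-1->s11; s8-0->s8; s8-1->s12; s9-0->s13; s9-1->s0; s10-0->s10; s10-1->s14; s11-0->s14; s11-1->s0; s12-0->s13; s12-1->s15; s13-0->s13; s13-1->s16; s14-0->s14; s14-1->s17; s15-0->s17; s15-1->s2; s16-0->s1; s16-1->s18; s17-0->s17; s17-1->s19; s18-0->s19; s18-1->s5; s19-0->s19; s19-1->s10

Handle the two conditions separately and then intersect. One (4 states) tracks the count of `1`s modulo 4; the other (5 states) tracks whether and how much of `0110` has been seen. Each combined state is a pair, one component from each; accept when both components accept.
          0    1  
>  s0     s1   s2 
   s1     s1   s3 
   s2     s4   s5 
   s3     s4   s6 
   s4     s4   s7 
   s5     s8   s9 
   s6    s10   s9 
   s7     s8  s11 
   s8     s8  s12 
   s9    s13   s0 
   s10   s10  s14 
   s11   s14   s0 
   s12   s13  s15 
   s13   s13  s16 
   s14   s14  s17 
   s15   s17   s2 
   s16    s1  s18 
   s17   s17  s19 
   s18   s19   s5 
 * s19   s19  s10 
(> = start, * = accepting)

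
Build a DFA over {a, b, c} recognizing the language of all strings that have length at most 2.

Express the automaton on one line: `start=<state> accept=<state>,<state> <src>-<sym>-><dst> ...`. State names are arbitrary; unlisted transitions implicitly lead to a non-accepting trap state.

start=q0 accept=q0,q1,q2 q0-a->q1 q0-b->q1 q0-c->q1 q1-a->q2 q1-b->q2 q1-c->q2 q2-a->q3 q2-b->q3 q2-c->q3 q3-a->q3 q3-b->q3 q3-c->q3

Count input length up to 3: every symbol moves from q0 toward q3, which means 'more than 2' and absorbs. Accept from {q0, q1, q2}.
        a   b   c  
>* q0   q1  q1  q1 
 * q1   q2  q2  q2 
 * q2   q3  q3  q3 
   q3   q3  q3  q3 
(> = start, * = accepting)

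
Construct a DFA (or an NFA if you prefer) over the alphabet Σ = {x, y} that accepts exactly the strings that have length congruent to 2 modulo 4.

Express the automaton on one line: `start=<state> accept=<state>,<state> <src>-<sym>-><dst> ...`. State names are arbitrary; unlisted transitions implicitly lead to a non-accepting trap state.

Count input length modulo 4: every symbol advances one step around the cycle s0 → s1 → s2 → s3 → s0. Accept at s2.
        x   y  
>  s0   s1  s1 
   s1   s2  s2 
 * s2   s3  s3 
   s3   s0  s0 
(> = start, * = accepting)

start=s0 accept=s2 s0-x->s1 s0-y->s1 s1-x->s2 s1-y->s2 s2-x->s3 s2-y->s3 s3-x->s0 s3-y->s0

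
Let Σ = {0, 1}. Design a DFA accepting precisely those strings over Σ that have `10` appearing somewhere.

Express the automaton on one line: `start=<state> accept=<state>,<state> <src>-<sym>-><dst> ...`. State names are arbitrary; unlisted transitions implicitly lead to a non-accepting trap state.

start=q0 accept=q2 q0-0->q0 q0-1->q1 q1-0->q2 q1-1->q1 q2-0->q2 q2-1->q2

States q0..q1 record the length of the longest prefix of `10` that matches the current input suffix. Reaching q2 means `10` has been seen, and we stay there forever. Accept from q2.
A 3-state machine:
        0   1  
>  q0   q0  q1 
   q1   q2  q1 
 * q2   q2  q2 
(> = start, * = accepting)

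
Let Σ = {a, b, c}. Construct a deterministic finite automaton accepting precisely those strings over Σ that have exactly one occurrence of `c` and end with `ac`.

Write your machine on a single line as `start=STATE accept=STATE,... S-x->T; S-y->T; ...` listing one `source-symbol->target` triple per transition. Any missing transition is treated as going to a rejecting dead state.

Handle the two conditions separately and then intersect. The first has 3 states tracking the count of `c`s, saturating at 2; the second has 3 states tracking how much of the suffix `ac` has currently been matched. A product state is a pair (one from each), accepting exactly when both do. Equivalent product states are then merged.
        a   b   c  
>  s0   s1  s0  s2 
   s1   s1  s0  s3 
   s2   s2  s2  s2 
 * s3   s2  s2  s2 
(> = start, * = accepting)

start=s0; accept=s3; s0-a->s1; s0-b->s0; s0-c->s2; s1-a->s1; s1-b->s0; s1-c->s3; s2-a->s2; s2-b->s2; s2-c->s2; s3-a->s2; s3-b->s2; s3-c->s2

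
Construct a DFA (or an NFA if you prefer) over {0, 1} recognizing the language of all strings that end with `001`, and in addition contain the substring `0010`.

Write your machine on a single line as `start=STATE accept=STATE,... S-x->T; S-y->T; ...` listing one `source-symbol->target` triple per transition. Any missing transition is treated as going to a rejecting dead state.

Run two small machines in parallel and take their product. The first has 4 states tracking how much of the suffix `001` has currently been matched; the second has 5 states tracking whether and how much of `0010` has been seen. A product state is a pair (one from each), accepting exactly when both do.
With 8 states:
        0   1  
>  s0   s1  s0 
   s1   s2  s0 
   s2   s2  s3 
   s3   s4  s0 
   s4   s5  s6 
   s5   s5  s7 
   s6   s4  s6 
 * s7   s4  s6 
(> = start, * = accepting)

start=s0; accept=s7; s0-0->s1; s0-1->s0; s1-0->s2; s1-1->s0; s2-0->s2; s2-1->s3; s3-0->s4; s3-1->s0; s4-0->s5; s4-1->s6; s5-0->s5; s5-1->s7; s6-0->s4; s6-1->s6; s7-0->s4; s7-1->s6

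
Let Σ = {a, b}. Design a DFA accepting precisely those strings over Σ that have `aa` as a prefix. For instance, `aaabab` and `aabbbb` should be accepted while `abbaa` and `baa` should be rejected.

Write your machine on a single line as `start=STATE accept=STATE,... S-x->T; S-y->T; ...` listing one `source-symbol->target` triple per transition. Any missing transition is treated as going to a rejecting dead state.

start=q0; accept=q2; q0-a->q1; q0-b->q3; q1-a->q2; q1-b->q3; q2-a->q2; q2-b->q2; q3-a->q3; q3-b->q3

Walk along `aa` while the input agrees: from q0 take `a` to q1, and so on. Any deviation drops to the rejecting sink q3. Once q2 is reached the prefix is confirmed and every continuation is accepted.
A 4-state machine:
        a   b  
>  q0   q1  q3 
   q1   q2  q3 
 * q2   q2  q2 
   q3   q3  q3 
(> = start, * = accepting)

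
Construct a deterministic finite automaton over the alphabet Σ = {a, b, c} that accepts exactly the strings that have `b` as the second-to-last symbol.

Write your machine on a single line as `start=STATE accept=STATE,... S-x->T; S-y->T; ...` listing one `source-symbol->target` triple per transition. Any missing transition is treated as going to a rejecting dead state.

A DFA must remember the last 2 symbols (since which symbol is second-to-last isn't known until the input ends). Use one state per possible window of the last ≤2 symbols; accept from those whose window starts with `b`.
          a    b    c  
>  q0     q1   q2   q3 
   q1     q4   q5   q6 
   q2     q7   q8   q9 
   q3    q10  q11  q12 
   q4     q4   q5   q6 
   q5     q7   q8   q9 
   q6    q10  q11  q12 
 * q7     q4   q5   q6 
 * q8     q7   q8   q9 
 * q9    q10  q11  q12 
   q10    q4   q5   q6 
   q11    q7   q8   q9 
   q12   q10  q11  q12 
(> = start, * = accepting)

start=q0; accept=q7,q8,q9; q0-a->q1; q0-b->q2; q0-c->q3; q1-a->q4; q1-b->q5; q1-c->q6; q2-a->q7; q2-b->q8; q2-c->q9; q3-a->q10; q3-b->q11; q3-c->q12; q4-a->q4; q4-b->q5; q4-c->q6; q5-a->q7; q5-b->q8; q5-c->q9; q6-a->q10; q6-b->q11; q6-c->q12; q7-a->q4; q7-b->q5; q7-c->q6; q8-a->q7; q8-b->q8; q8-c->q9; q9-a->q10; q9-b->q11; q9-c->q12; q10-a->q4; q10-b->q5; q10-c->q6; q11-a->q7; q11-b->q8; q11-c->q9; q12-a->q10; q12-b->q11; q12-c->q12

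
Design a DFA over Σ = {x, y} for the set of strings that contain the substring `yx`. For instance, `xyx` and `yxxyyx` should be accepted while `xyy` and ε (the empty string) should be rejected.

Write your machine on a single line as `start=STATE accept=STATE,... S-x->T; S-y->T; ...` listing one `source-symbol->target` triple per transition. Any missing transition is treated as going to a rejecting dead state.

Track how much of `yx` has been matched so far: state q0 is no progress, q2 is the absorbing accept state reached once `yx` has occurred. Intermediate states record partial matches; on a mismatch, fall back to the longest reusable overlap.
A 3-state machine:
        x   y  
>  q0   q0  q1 
   q1   q2  q1 
 * q2   q2  q2 
(> = start, * = accepting)

start=q0; accept=q2; q0-x->q0; q0-y->q1; q1-x->q2; q1-y->q1; q2-x->q2; q2-y->q2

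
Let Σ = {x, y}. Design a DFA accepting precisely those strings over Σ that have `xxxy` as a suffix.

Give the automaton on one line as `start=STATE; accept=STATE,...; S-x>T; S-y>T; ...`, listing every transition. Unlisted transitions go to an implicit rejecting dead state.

Remember how much of `xxxy` the current input suffix matches. State S0 means no match yet; S1 means the last symbol is `x`; S2 means the last 2 symbols are `xx`; S3 means the last 3 symbols are `xxx`; S4 means the last 4 symbols are `xxxy`. Only S4 accepts. On a mismatch, fall back to the longest proper suffix that is still a prefix of `xxxy`.
With 5 states:
        x   y  
>  S0   S1  S0 
   S1   S2  S0 
   S2   S3  S0 
   S3   S3  S4 
 * S4   S1  S0 
(> = start, * = accepting)

start=S0; accept=S4; S0-x>S1; S0-y>S0; S1-x>S2; S1-y>S0; S2-x>S3; S2-y>S0; S3-x>S3; S3-y>S4; S4-x>S1; S4-y>S0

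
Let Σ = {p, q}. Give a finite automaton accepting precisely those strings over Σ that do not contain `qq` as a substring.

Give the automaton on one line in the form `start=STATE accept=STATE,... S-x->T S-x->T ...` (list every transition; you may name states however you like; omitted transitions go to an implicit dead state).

start=S0 accept=S0,S1 S0-p->S0 S0-q->S1 S1-p->S0 S1-q->S2 S2-p->S2 S2-q->S2

This is the complement of 'contains `qq`'. Use the same substring-matching states — S0 through S2 holding how much of `qq` has just been matched — but flip the accepting set: everything except the trap S2 accepts.
        p   q  
>* S0   S0  S1 
 * S1   S0  S2 
   S2   S2  S2 
(> = start, * = accepting)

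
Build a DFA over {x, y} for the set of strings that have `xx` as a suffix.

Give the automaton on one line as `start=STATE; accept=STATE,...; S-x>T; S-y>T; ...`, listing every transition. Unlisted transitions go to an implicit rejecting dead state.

start=A; accept=C; A-x>B; A-y>A; B-x>C; B-y>A; C-x>C; C-y>A

Let each state record the length of the longest suffix of the input read so far that is also a prefix of `xx`. B means the last symbol is `x`; C means the last 2 symbols are `xx`. Accept only at C, where the string currently ends in `xx`.
       x  y 
>  A   B  A 
   B   C  A 
 * C   C  A 
(> = start, * = accepting)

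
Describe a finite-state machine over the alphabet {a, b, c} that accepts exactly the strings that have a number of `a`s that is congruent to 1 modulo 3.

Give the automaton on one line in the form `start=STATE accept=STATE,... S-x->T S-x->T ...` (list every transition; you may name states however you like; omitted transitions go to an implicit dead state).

start=s0 accept=s1 s0-a->s1 s0-b->s0 s0-c->s0 s1-a->s2 s1-b->s1 s1-c->s1 s2-a->s0 s2-b->s2 s2-c->s2

Keep the running count of `a`s modulo 3: each `a` advances along the cycle s0 → s1 → s2 → s0 while other symbols loop. Accept at s1.
        a   b   c  
>  s0   s1  s0  s0 
 * s1   s2  s1  s1 
   s2   s0  s2  s2 
(> = start, * = accepting)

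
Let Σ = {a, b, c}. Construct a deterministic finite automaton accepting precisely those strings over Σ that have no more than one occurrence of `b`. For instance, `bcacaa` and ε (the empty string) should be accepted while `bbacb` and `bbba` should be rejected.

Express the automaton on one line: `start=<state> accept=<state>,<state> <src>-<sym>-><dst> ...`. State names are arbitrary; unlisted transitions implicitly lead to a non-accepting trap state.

Count `b`s, saturating at 2: state S0 means no `b` yet, S1 means one `b` seen, S2 means more than one. Each `b` increments (capped at S2); other symbols loop. Accept from {S0, S1}.
With 3 states:
        a   b   c  
>* S0   S0  S1  S0 
 * S1   S1  S2  S1 
   S2   S2  S2  S2 
(> = start, * = accepting)

start=S0 accept=S0,S1 S0-a->S0 S0-b->S1 S0-c->S0 S1-a->S1 S1-b->S2 S1-c->S1 S2-a->S2 S2-b->S2 S2-c->S2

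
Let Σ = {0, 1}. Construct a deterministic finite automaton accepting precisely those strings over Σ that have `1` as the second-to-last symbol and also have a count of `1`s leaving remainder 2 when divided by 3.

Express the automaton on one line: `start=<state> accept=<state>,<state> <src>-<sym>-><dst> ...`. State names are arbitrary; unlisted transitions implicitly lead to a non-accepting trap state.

Handle the two conditions separately and then intersect. The first has 7 states tracking the last 2 symbols read; the second has 3 states tracking the count of `1`s modulo 3. A product state is a pair (one from each), accepting exactly when both do.
With 15 states:
          0    1  
>  s0     s1   s2 
   s1     s3   s4 
   s2     s5   s6 
   s3     s3   s4 
   s4     s5   s6 
   s5     s7   s8 
 * s6     s9  s10 
   s7     s7   s8 
   s8     s9  s10 
 * s9    s11  s12 
   s10   s13  s14 
   s11   s11  s12 
   s12   s13  s14 
   s13    s3   s4 
   s14    s5   s6 
(> = start, * = accepting)

start=s0 accept=s6,s9 s0-0->s1 s0-1->s2 s1-0->s3 s1-1->s4 s2-0->s5 s2-1->s6 s3-0->s3 s3-1->s4 s4-0->s5 s4-1->s6 s5-0->s7 s5-1->s8 s6-0->s9 s6-1->s10 s7-0->s7 s7-1->s8 s8-0->s9 s8-1->s10 s9-0->s11 s9-1->s12 s10-0->s13 s10-1->s14 s11-0->s11 s11-1->s12 s12-0->s13 s12-1->s14 s13-0->s3 s13-1->s4 s14-0->s5 s14-1->s6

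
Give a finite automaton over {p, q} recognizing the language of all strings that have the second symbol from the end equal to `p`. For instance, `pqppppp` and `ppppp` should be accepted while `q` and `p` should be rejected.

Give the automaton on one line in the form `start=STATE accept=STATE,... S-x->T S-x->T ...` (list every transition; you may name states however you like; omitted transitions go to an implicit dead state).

start=S0 accept=S3,S4 S0-p->S1 S0-q->S2 S1-p->S3 S1-q->S4 S2-p->S5 S2-q->S6 S3-p->S3 S3-q->S4 S4-p->S5 S4-q->S6 S5-p->S3 S5-q->S4 S6-p->S5 S6-q->S6

A DFA must remember the last 2 symbols (since which symbol is second-to-last isn't known until the input ends). Use one state per possible window of the last ≤2 symbols; accept from those whose window starts with `p`.
        p   q  
>  S0   S1  S2 
   S1   S3  S4 
   S2   S5  S6 
 * S3   S3  S4 
 * S4   S5  S6 
   S5   S3  S4 
   S6   S5  S6 
(> = start, * = accepting)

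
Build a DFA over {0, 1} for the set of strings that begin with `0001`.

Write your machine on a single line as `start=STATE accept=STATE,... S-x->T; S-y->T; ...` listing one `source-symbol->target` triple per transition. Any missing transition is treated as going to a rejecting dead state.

Walk along `0001` while the input agrees: from s0 take `0` to s1, and so on. Any deviation drops to the rejecting sink s5. Once s4 is reached the prefix is confirmed and every continuation is accepted.
With 6 states:
        0   1  
>  s0   s1  s5 
   s1   s2  s5 
   s2   s3  s5 
   s3   s5  s4 
 * s4   s4  s4 
   s5   s5  s5 
(> = start, * = accepting)

start=s0; accept=s4; s0-0->s1; s0-1->s5; s1-0->s2; s1-1->s5; s2-0->s3; s2-1->s5; s3-0->s5; s3-1->s4; s4-0->s4; s4-1->s4; s5-0->s5; s5-1->s5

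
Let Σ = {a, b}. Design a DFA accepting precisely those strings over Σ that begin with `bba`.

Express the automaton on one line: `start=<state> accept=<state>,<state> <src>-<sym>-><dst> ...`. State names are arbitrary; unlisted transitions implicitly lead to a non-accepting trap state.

start=s0 accept=s3 s0-a->s4 s0-b->s1 s1-a->s4 s1-b->s2 s2-a->s3 s2-b->s4 s3-a->s3 s3-b->s3 s4-a->s4 s4-b->s4

Check the first 3 symbols one by one: s0 through s2 record how many have matched `bba` so far; any wrong symbol goes to the dead state s4. After all 3 match we enter the accepting sink s3.
        a   b  
>  s0   s4  s1 
   s1   s4  s2 
   s2   s3  s4 
 * s3   s3  s3 
   s4   s4  s4 
(> = start, * = accepting)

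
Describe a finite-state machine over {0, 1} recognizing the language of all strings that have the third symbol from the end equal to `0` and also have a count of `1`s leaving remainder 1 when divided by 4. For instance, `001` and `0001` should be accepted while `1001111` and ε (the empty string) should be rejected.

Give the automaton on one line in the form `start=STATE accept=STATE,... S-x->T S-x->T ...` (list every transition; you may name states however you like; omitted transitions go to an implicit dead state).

Handle the two conditions separately and then intersect. The first has 15 states tracking the last 3 symbols read; the second has 4 states tracking the count of `1`s modulo 4. A product state is a pair (one from each), accepting exactly when both do. Minimizing collapses redundant product states.
With 15 states:
          0    1  
>  q0     q1   q2 
   q1     q3   q4 
   q2     q5   q6 
   q3     q3   q7 
   q4     q8   q6 
   q5     q9   q6 
   q6     q6  q10 
 * q7     q8   q6 
 * q8     q9   q6 
   q9    q11   q6 
   q10   q12   q0 
 * q11   q11   q6 
   q12   q12  q13 
   q13    q1  q14 
 * q14    q5   q6 
(> = start, * = accepting)

start=q0 accept=q7,q8,q11,q14 q0-0->q1 q0-1->q2 q1-0->q3 q1-1->q4 q2-0->q5 q2-1->q6 q3-0->q3 q3-1->q7 q4-0->q8 q4-1->q6 q5-0->q9 q5-1->q6 q6-0->q6 q6-1->q10 q7-0->q8 q7-1->q6 q8-0->q9 q8-1->q6 q9-0->q11 q9-1->q6 q10-0->q12 q10-1->q0 q11-0->q11 q11-1->q6 q12-0->q12 q12-1->q13 q13-0->q1 q13-1->q14 q14-0->q5 q14-1->q6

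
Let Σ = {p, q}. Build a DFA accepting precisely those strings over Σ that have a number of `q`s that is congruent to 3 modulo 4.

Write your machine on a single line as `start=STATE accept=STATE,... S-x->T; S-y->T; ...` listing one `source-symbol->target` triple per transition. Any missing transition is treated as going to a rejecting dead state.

The only thing that matters is how many `q`s have appeared, reduced mod 4. Use one state per residue: s0 for 0, …, s3 for 3. Reading `q` moves to the next residue; anything else stays put. s3 is accepting.
A 4-state machine:
        p   q  
>  s0   s0  s1 
   s1   s1  s2 
   s2   s2  s3 
 * s3   s3  s0 
(> = start, * = accepting)

start=s0; accept=s3; s0-p->s0; s0-q->s1; s1-p->s1; s1-q->s2; s2-p->s2; s2-q->s3; s3-p->s3; s3-q->s0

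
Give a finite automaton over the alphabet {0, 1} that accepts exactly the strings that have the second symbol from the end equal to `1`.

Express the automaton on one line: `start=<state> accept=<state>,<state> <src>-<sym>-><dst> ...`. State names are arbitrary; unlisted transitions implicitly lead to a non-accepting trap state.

start=A accept=F,G A-0->B A-1->C B-0->D B-1->E C-0->F C-1->G D-0->D D-1->E E-0->F E-1->G F-0->D F-1->E G-0->F G-1->G

A DFA must remember the last 2 symbols (since which symbol is second-to-last isn't known until the input ends). Use one state per possible window of the last ≤2 symbols; accept from those whose window starts with `1`.
With 7 states:
       0  1 
>  A   B  C 
   B   D  E 
   C   F  G 
   D   D  E 
   E   F  G 
 * F   D  E 
 * G   F  G 
(> = start, * = accepting)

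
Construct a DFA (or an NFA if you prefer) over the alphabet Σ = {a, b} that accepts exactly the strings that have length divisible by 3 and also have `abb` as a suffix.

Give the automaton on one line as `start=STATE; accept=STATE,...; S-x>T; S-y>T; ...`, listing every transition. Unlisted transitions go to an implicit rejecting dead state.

Handle the two conditions separately and then intersect. One (3 states) tracks the input length modulo 3; the other (4 states) tracks how much of the suffix `abb` has currently been matched. Each combined state is a pair, one component from each; accept when both components accept. After merging equivalent states the machine shrinks.
A 6-state machine:
        a   b  
>  q0   q1  q2 
   q1   q3  q4 
   q2   q3  q3 
   q3   q0  q0 
   q4   q0  q5 
 * q5   q1  q2 
(> = start, * = accepting)

start=q0; accept=q5; q0-a>q1; q0-b>q2; q1-a>q3; q1-b>q4; q2-a>q3; q2-b>q3; q3-a>q0; q3-b>q0; q4-a>q0; q4-b>q5; q5-a>q1; q5-b>q2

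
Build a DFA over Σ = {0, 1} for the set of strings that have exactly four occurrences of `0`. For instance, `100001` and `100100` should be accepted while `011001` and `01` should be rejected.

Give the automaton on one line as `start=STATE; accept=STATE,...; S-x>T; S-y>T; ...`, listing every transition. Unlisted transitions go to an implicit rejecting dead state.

Only the number of `0`s matters, and only up to 5. Make a chain s0 → s1 → s2 → s3 → s4 → s5 advanced by each `0` (with s5 absorbing); every other symbol self-loops. The accepting set is {s4}.
        0   1  
>  s0   s1  s0 
   s1   s2  s1 
   s2   s3  s2 
   s3   s4  s3 
 * s4   s5  s4 
   s5   s5  s5 
(> = start, * = accepting)

start=s0; accept=s4; s0-0>s1; s0-1>s0; s1-0>s2; s1-1>s1; s2-0>s3; s2-1>s2; s3-0>s4; s3-1>s3; s4-0>s5; s4-1>s4; s5-0>s5; s5-1>s5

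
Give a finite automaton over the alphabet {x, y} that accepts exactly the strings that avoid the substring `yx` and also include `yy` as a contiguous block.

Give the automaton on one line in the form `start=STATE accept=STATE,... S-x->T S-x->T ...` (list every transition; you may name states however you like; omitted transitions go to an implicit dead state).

start=S0 accept=S3 S0-x->S0 S0-y->S1 S1-x->S2 S1-y->S3 S2-x->S2 S2-y->S2 S3-x->S2 S3-y->S3

Handle the two conditions separately and then intersect. One (3 states) tracks partial matches of the forbidden pattern `yx`; the other (3 states) tracks whether and how much of `yy` has been seen. Each combined state is a pair, one component from each; accept when both components accept. After merging equivalent states the machine shrinks.
A 4-state machine:
        x   y  
>  S0   S0  S1 
   S1   S2  S3 
   S2   S2  S2 
 * S3   S2  S3 
(> = start, * = accepting)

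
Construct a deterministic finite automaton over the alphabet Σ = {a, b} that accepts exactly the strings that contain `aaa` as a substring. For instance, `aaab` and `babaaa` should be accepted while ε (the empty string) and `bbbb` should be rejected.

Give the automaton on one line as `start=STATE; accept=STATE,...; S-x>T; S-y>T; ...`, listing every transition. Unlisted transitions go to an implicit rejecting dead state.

start=s0; accept=s3; s0-a>s1; s0-b>s0; s1-a>s2; s1-b>s0; s2-a>s3; s2-b>s0; s3-a>s3; s3-b>s3

States s0..s2 record the length of the longest prefix of `aaa` that matches the current input suffix. Reaching s3 means `aaa` has been seen, and we stay there forever. Accept from s3.
With 4 states:
        a   b  
>  s0   s1  s0 
   s1   s2  s0 
   s2   s3  s0 
 * s3   s3  s3 
(> = start, * = accepting)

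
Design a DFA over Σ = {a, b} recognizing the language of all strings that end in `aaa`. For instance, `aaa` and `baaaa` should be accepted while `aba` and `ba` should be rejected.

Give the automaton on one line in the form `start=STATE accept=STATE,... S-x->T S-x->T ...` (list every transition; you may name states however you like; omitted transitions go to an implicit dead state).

start=s0 accept=s3 s0-a->s1 s0-b->s0 s1-a->s2 s1-b->s0 s2-a->s3 s2-b->s0 s3-a->s3 s3-b->s0

Remember how much of `aaa` the current input suffix matches. State s0 means no match yet; s1 means the last symbol is `a`; s2 means the last 2 symbols are `aa`; s3 means the last 3 symbols are `aaa`. Only s3 accepts. On a mismatch, fall back to the longest proper suffix that is still a prefix of `aaa`.
A 4-state machine:
        a   b  
>  s0   s1  s0 
   s1   s2  s0 
   s2   s3  s0 
 * s3   s3  s0 
(> = start, * = accepting)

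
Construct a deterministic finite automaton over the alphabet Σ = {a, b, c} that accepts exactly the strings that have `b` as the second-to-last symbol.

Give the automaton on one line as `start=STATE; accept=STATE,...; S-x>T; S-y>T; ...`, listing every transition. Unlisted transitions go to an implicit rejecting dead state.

A DFA must remember the last 2 symbols (since which symbol is second-to-last isn't known until the input ends). Use one state per possible window of the last ≤2 symbols; accept from those whose window starts with `b`.
13 states suffice.
          a    b    c  
>  q0     q1   q2   q3 
   q1     q4   q5   q6 
   q2     q7   q8   q9 
   q3    q10  q11  q12 
   q4     q4   q5   q6 
   q5     q7   q8   q9 
   q6    q10  q11  q12 
 * q7     q4   q5   q6 
 * q8     q7   q8   q9 
 * q9    q10  q11  q12 
   q10    q4   q5   q6 
   q11    q7   q8   q9 
   q12   q10  q11  q12 
(> = start, * = accepting)

start=q0; accept=q7,q8,q9; q0-a>q1; q0-b>q2; q0-c>q3; q1-a>q4; q1-b>q5; q1-c>q6; q2-a>q7; q2-b>q8; q2-c>q9; q3-a>q10; q3-b>q11; q3-c>q12; q4-a>q4; q4-b>q5; q4-c>q6; q5-a>q7; q5-b>q8; q5-c>q9; q6-a>q10; q6-b>q11; q6-c>q12; q7-a>q4; q7-b>q5; q7-c>q6; q8-a>q7; q8-b>q8; q8-c>q9; q9-a>q10; q9-b>q11; q9-c>q12; q10-a>q4; q10-b>q5; q10-c>q6; q11-a>q7; q11-b>q8; q11-c>q9; q12-a>q10; q12-b>q11; q12-c>q12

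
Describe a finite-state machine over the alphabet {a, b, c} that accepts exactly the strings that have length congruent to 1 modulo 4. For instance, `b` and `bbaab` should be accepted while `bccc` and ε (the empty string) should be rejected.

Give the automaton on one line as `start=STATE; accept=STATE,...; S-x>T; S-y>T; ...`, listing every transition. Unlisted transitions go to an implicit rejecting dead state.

start=q0; accept=q1; q0-a>q1; q0-b>q1; q0-c>q1; q1-a>q2; q1-b>q2; q1-c>q2; q2-a>q3; q2-b>q3; q2-c>q3; q3-a>q0; q3-b>q0; q3-c>q0

Count input length modulo 4: every symbol advances one step around the cycle q0 → q1 → q2 → q3 → q0. Accept at q1.
4 states suffice.
        a   b   c  
>  q0   q1  q1  q1 
 * q1   q2  q2  q2 
   q2   q3  q3  q3 
   q3   q0  q0  q0 
(> = start, * = accepting)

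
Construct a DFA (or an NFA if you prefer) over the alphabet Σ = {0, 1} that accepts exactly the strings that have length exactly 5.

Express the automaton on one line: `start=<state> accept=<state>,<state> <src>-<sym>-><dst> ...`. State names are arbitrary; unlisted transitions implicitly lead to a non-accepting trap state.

Count input length up to 6: every symbol moves from A toward G, which means 'more than 5' and absorbs. Accept from {F}.
With 7 states:
       0  1 
>  A   B  B 
   B   C  C 
   C   D  D 
   D   E  E 
   E   F  F 
 * F   G  G 
   G   G  G 
(> = start, * = accepting)

start=A accept=F A-0->B A-1->B B-0->C B-1->C C-0->D C-1->D D-0->E D-1->E E-0->F E-1->F F-0->G F-1->G G-0->G G-1->G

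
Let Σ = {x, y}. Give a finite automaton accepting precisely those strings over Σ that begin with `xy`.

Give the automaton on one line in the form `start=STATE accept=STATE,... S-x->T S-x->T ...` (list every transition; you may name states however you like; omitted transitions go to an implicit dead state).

start=A accept=C A-x->B A-y->D B-x->D B-y->C C-x->C C-y->C D-x->D D-y->D

Check the first 2 symbols one by one: A through B record how many have matched `xy` so far; any wrong symbol goes to the dead state D. After all 2 match we enter the accepting sink C.
       x  y 
>  A   B  D 
   B   D  C 
 * C   C  C 
   D   D  D 
(> = start, * = accepting)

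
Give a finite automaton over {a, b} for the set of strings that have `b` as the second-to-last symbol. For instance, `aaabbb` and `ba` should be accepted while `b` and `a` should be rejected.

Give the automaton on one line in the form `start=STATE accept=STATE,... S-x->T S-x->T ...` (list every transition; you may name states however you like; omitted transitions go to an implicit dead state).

Because acceptance depends on a position counted from the end, the machine has to buffer the most recent 2 symbols. Make each state the string of the last up-to-2 symbols read; on input `x` shift the window left and append `x`. Accept when the buffered window has length 2 and begins with `b`.
A 7-state machine:
        a   b  
>  q0   q1  q2 
   q1   q3  q4 
   q2   q5  q6 
   q3   q3  q4 
   q4   q5  q6 
 * q5   q3  q4 
 * q6   q5  q6 
(> = start, * = accepting)

start=q0 accept=q5,q6 q0-a->q1 q0-b->q2 q1-a->q3 q1-b->q4 q2-a->q5 q2-b->q6 q3-a->q3 q3-b->q4 q4-a->q5 q4-b->q6 q5-a->q3 q5-b->q4 q6-a->q5 q6-b->q6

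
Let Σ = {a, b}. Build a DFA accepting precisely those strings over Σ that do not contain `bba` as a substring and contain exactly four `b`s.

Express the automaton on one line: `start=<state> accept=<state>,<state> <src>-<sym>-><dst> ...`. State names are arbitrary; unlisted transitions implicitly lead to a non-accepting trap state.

Build one automaton per condition and run them in lockstep. The first has 4 states tracking partial matches of the forbidden pattern `bba`; the second has 6 states tracking the count of `b`s, saturating at 5. A product state is a pair (one from each), accepting exactly when both do. Minimizing collapses redundant product states.
          a    b  
>  S0     S0   S1 
   S1     S2   S3 
   S2     S2   S4 
   S3     S5   S6 
   S4     S7   S6 
   S5     S5   S5 
   S6     S5   S8 
   S7     S7   S9 
 * S8     S5   S5 
   S9    S10   S8 
   S10   S10  S11 
 * S11   S11   S5 
(> = start, * = accepting)

start=S0 accept=S8,S11 S0-a->S0 S0-b->S1 S1-a->S2 S1-b->S3 S2-a->S2 S2-b->S4 S3-a->S5 S3-b->S6 S4-a->S7 S4-b->S6 S5-a->S5 S5-b->S5 S6-a->S5 S6-b->S8 S7-a->S7 S7-b->S9 S8-a->S5 S8-b->S5 S9-a->S10 S9-b->S8 S10-a->S10 S10-b->S11 S11-a->S11 S11-b->S5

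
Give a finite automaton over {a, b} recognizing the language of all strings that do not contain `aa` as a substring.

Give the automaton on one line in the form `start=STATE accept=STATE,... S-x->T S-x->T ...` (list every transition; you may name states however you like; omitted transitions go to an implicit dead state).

This is the complement of 'contains `aa`'. Use the same substring-matching states — q0 through q2 holding how much of `aa` has just been matched — but flip the accepting set: everything except the trap q2 accepts.
With 3 states:
        a   b  
>* q0   q1  q0 
 * q1   q2  q0 
   q2   q2  q2 
(> = start, * = accepting)

start=q0 accept=q0,q1 q0-a->q1 q0-b->q0 q1-a->q2 q1-b->q0 q2-a->q2 q2-b->q2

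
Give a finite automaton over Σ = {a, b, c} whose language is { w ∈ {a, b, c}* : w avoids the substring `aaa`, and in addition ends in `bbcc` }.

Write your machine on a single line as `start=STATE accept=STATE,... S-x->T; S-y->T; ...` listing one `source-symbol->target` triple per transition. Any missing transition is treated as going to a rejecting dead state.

Build one automaton per condition and run them in lockstep. One (4 states) tracks partial matches of the forbidden pattern `aaa`; the other (5 states) tracks how much of the suffix `bbcc` has currently been matched. Each combined state is a pair, one component from each; accept when both components accept. Minimizing collapses redundant product states.
With 8 states:
        a   b   c  
>  q0   q1  q2  q0 
   q1   q3  q2  q0 
   q2   q1  q4  q0 
   q3   q5  q2  q0 
   q4   q1  q4  q6 
   q5   q5  q5  q5 
   q6   q1  q2  q7 
 * q7   q1  q2  q0 
(> = start, * = accepting)

start=q0; accept=q7; q0-a->q1; q0-b->q2; q0-c->q0; q1-a->q3; q1-b->q2; q1-c->q0; q2-a->q1; q2-b->q4; q2-c->q0; q3-a->q5; q3-b->q2; q3-c->q0; q4-a->q1; q4-b->q4; q4-c->q6; q5-a->q5; q5-b->q5; q5-c->q5; q6-a->q1; q6-b->q2; q6-c->q7; q7-a->q1; q7-b->q2; q7-c->q0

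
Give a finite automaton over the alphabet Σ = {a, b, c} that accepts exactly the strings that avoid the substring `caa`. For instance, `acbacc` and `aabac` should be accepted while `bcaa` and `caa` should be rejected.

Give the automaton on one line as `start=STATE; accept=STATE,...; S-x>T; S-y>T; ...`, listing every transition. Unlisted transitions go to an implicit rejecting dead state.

start=s0; accept=s0,s1,s2; s0-a>s0; s0-b>s0; s0-c>s1; s1-a>s2; s1-b>s0; s1-c>s1; s2-a>s3; s2-b>s0; s2-c>s1; s3-a>s3; s3-b>s3; s3-c>s3

This is the complement of 'contains `caa`'. Use the same substring-matching states — s0 through s3 holding how much of `caa` has just been matched — but flip the accepting set: everything except the trap s3 accepts.
With 4 states:
        a   b   c  
>* s0   s0  s0  s1 
 * s1   s2  s0  s1 
 * s2   s3  s0  s1 
   s3   s3  s3  s3 
(> = start, * = accepting)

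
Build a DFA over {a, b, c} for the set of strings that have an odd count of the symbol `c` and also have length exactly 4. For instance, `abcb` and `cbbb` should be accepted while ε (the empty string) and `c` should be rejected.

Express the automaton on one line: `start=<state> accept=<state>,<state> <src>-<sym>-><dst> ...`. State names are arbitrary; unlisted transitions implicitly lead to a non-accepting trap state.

start=S0 accept=S8 S0-a->S1 S0-b->S1 S0-c->S2 S1-a->S3 S1-b->S3 S1-c->S4 S2-a->S4 S2-b->S4 S2-c->S3 S3-a->S5 S3-b->S5 S3-c->S6 S4-a->S6 S4-b->S6 S4-c->S5 S5-a->S7 S5-b->S7 S5-c->S8 S6-a->S8 S6-b->S8 S6-c->S7 S7-a->S7 S7-b->S7 S7-c->S7 S8-a->S7 S8-b->S7 S8-c->S7

Build one automaton per condition and run them in lockstep. One (2 states) tracks the count of `c`s modulo 2; the other (6 states) tracks the input length, saturating at 5. Each combined state is a pair, one component from each; accept when both components accept. Equivalent product states are then merged.
With 9 states:
        a   b   c  
>  S0   S1  S1  S2 
   S1   S3  S3  S4 
   S2   S4  S4  S3 
   S3   S5  S5  S6 
   S4   S6  S6  S5 
   S5   S7  S7  S8 
   S6   S8  S8  S7 
   S7   S7  S7  S7 
 * S8   S7  S7  S7 
(> = start, * = accepting)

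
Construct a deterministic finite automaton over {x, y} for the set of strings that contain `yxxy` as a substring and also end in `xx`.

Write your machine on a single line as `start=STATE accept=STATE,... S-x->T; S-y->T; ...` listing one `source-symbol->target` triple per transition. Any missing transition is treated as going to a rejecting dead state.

start=q0; accept=q8; q0-x->q1; q0-y->q2; q1-x->q3; q1-y->q2; q2-x->q4; q2-y->q2; q3-x->q3; q3-y->q2; q4-x->q5; q4-y->q2; q5-x->q3; q5-y->q6; q6-x->q7; q6-y->q6; q7-x->q8; q7-y->q6; q8-x->q8; q8-y->q6

Run two small machines in parallel and take their product. The first has 5 states tracking whether and how much of `yxxy` has been seen; the second has 3 states tracking how much of the suffix `xx` has currently been matched. A product state is a pair (one from each), accepting exactly when both do.
A 9-state machine:
        x   y  
>  q0   q1  q2 
   q1   q3  q2 
   q2   q4  q2 
   q3   q3  q2 
   q4   q5  q2 
   q5   q3  q6 
   q6   q7  q6 
   q7   q8  q6 
 * q8   q8  q6 
(> = start, * = accepting)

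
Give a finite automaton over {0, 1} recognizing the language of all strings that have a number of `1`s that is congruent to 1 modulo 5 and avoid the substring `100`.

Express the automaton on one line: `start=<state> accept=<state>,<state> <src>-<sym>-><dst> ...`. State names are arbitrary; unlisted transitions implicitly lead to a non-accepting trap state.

start=s0 accept=s1,s2 s0-0->s0 s0-1->s1 s1-0->s2 s1-1->s3 s2-0->s4 s2-1->s3 s3-0->s5 s3-1->s6 s4-0->s4 s4-1->s7 s5-0->s7 s5-1->s6 s6-0->s8 s6-1->s9 s7-0->s7 s7-1->s10 s8-0->s10 s8-1->s9 s9-0->s11 s9-1->s12 s10-0->s10 s10-1->s13 s11-0->s13 s11-1->s12 s12-0->s14 s12-1->s1 s13-0->s13 s13-1->s15 s14-0->s15 s14-1->s1 s15-0->s15 s15-1->s4

Handle the two conditions separately and then intersect. The first has 5 states tracking the count of `1`s modulo 5; the second has 4 states tracking partial matches of the forbidden pattern `100`. A product state is a pair (one from each), accepting exactly when both do.
16 states suffice.
          0    1  
>  s0     s0   s1 
 * s1     s2   s3 
 * s2     s4   s3 
   s3     s5   s6 
   s4     s4   s7 
   s5     s7   s6 
   s6     s8   s9 
   s7     s7  s10 
   s8    s10   s9 
   s9    s11  s12 
   s10   s10  s13 
   s11   s13  s12 
   s12   s14   s1 
   s13   s13  s15 
   s14   s15   s1 
   s15   s15   s4 
(> = start, * = accepting)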